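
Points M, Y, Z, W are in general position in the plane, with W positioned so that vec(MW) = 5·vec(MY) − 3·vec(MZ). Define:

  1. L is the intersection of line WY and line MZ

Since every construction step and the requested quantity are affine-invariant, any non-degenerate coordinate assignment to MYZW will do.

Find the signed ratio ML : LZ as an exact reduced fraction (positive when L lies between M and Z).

Assign M = (0, 0), Y = (1, 0), Z = (0, 1), W = (5, -3) — the answer is frame-independent, so this choice is without loss of generality.
1. L is the intersection of line WY and line MZ ⇒ L = (0, 3/4)
L = M + t·(Z−M) with t = 3/4, so ML:LZ = t:(1−t) = 3/4:1/4

ML:LZ = 3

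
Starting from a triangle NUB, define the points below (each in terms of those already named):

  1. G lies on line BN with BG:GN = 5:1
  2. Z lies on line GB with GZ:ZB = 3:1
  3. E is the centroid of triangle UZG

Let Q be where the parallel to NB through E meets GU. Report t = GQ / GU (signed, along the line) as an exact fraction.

t = 1/3

Assign N = (0, 0), U = (1, 0), B = (0, 1) — the answer is frame-independent, so this choice is without loss of generality.
1. G lies on line BN with BG:GN = 5:1 ⇒ G = (0, 1/6)
2. Z lies on line GB with GZ:ZB = 3:1 ⇒ Z = (0, 19/24)
3. E is the centroid of triangle UZG ⇒ E = (1/3, 23/72)
through E parallel to NB: direction (0, 1); meets GU at Q = (1/3, 1/9)
Q = G + t·(U−G) with t = 1/3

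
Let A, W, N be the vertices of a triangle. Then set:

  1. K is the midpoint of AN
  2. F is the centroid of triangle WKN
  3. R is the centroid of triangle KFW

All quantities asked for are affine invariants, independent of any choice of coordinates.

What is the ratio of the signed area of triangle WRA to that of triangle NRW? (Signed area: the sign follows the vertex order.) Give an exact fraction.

[WRA]:[NRW] = 3/2

Set A = (0, 0), W = (1, 0), N = (0, 1); any affine frame gives the same invariant.
1. K is the midpoint of AN ⇒ K = (0, 1/2)
2. F is the centroid of triangle WKN ⇒ F = (1/3, 1/2)
3. R is the centroid of triangle KFW ⇒ R = (4/9, 1/3)
2·[WRA] = 1/3, 2·[NRW] = 2/9
[WRA]:[NRW] = 1/3:2/9 = 3/2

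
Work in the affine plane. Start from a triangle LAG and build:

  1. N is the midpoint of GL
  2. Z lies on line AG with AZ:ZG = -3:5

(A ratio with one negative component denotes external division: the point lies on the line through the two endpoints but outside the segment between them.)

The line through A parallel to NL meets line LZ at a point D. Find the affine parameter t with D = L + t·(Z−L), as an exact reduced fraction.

t = 2/5

Assign L = (0, 0), A = (1, 0), G = (0, 1) — the answer is frame-independent, so this choice is without loss of generality.
1. N is the midpoint of GL ⇒ N = (0, 1/2)
2. Z lies on line AG with AZ:ZG = -3:5 ⇒ Z = (5/2, -3/2)
through A parallel to NL: direction (0, -1/2); meets LZ at D = (1, -3/5)
D = L + t·(Z−L) with t = 2/5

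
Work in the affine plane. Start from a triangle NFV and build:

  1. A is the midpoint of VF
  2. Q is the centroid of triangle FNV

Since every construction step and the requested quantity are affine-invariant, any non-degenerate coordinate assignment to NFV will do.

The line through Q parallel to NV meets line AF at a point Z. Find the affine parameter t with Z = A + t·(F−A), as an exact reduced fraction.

t = -1/3

Choose coordinates N = (0, 0), F = (1, 0), V = (0, 1).
1. A is the midpoint of VF ⇒ A = (1/2, 1/2)
2. Q is the centroid of triangle FNV ⇒ Q = (1/3, 1/3)
through Q parallel to NV: direction (0, 1); meets AF at Z = (1/3, 2/3)
Z = A + t·(F−A) with t = -1/3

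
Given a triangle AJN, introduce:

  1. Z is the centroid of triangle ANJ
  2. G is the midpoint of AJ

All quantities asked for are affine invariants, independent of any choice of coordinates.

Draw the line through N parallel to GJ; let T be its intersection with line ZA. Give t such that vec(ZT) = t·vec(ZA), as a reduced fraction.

Set A = (0, 0), J = (1, 0), N = (0, 1); any affine frame gives the same invariant.
1. Z is the centroid of triangle ANJ ⇒ Z = (1/3, 1/3)
2. G is the midpoint of AJ ⇒ G = (1/2, 0)
through N parallel to GJ: direction (1/2, 0); meets ZA at T = (1, 1)
T = Z + t·(A−Z) with t = -2

t = -2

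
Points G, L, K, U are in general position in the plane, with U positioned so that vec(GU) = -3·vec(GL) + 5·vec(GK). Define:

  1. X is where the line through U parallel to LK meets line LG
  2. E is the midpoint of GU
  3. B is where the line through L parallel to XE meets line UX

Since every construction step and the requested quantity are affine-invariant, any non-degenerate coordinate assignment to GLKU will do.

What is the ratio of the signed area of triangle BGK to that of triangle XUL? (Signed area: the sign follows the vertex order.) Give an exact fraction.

Set G = (0, 0), L = (1, 0), K = (0, 1), U = (-3, 5); any affine frame gives the same invariant.
1. X is where the line through U parallel to LK meets line LG ⇒ X = (2, 0)
2. E is the midpoint of GU ⇒ E = (-3/2, 5/2)
3. B is where the line through L parallel to XE meets line UX ⇒ B = (9/2, -5/2)
2·[BGK] = -9/2, 2·[XUL] = 5
[BGK]:[XUL] = -9/2:5 = -9/10

[BGK]:[XUL] = -9/10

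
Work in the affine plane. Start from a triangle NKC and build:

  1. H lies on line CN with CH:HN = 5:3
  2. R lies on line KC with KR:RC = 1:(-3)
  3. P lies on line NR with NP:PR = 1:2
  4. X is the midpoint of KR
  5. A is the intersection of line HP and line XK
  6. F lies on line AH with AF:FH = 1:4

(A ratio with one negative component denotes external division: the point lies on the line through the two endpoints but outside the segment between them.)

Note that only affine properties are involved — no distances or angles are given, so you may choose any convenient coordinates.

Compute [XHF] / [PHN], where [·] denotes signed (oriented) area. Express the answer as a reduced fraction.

[XHF]:[PHN] = -70/3

Set N = (0, 0), K = (1, 0), C = (0, 1); any affine frame gives the same invariant.
1. H lies on line CN with CH:HN = 5:3 ⇒ H = (0, 3/8)
2. R lies on line KC with KR:RC = 1:(-3) ⇒ R = (3/2, -1/2)
3. P lies on line NR with NP:PR = 1:2 ⇒ P = (1/2, -1/6)
4. X is the midpoint of KR ⇒ X = (5/4, -1/4)
5. A is the intersection of line HP and line XK ⇒ A = (-15/2, 17/2)
6. F lies on line AH with AF:FH = 1:4 ⇒ F = (-6, 55/8)
2·[XHF] = -35/8, 2·[PHN] = 3/16
[XHF]:[PHN] = -35/8:3/16 = -70/3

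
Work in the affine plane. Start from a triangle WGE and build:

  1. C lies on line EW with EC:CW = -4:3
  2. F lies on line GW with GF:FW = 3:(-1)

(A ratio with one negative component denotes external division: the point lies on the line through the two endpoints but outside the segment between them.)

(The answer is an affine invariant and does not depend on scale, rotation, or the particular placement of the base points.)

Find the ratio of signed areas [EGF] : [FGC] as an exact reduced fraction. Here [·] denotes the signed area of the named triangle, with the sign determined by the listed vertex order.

[EGF]:[FGC] = 1/3

Assign W = (0, 0), G = (1, 0), E = (0, 1) — the answer is frame-independent, so this choice is without loss of generality.
1. C lies on line EW with EC:CW = -4:3 ⇒ C = (0, -3)
2. F lies on line GW with GF:FW = 3:(-1) ⇒ F = (-1/2, 0)
2·[EGF] = -3/2, 2·[FGC] = -9/2
[EGF]:[FGC] = -3/2:-9/2 = 1/3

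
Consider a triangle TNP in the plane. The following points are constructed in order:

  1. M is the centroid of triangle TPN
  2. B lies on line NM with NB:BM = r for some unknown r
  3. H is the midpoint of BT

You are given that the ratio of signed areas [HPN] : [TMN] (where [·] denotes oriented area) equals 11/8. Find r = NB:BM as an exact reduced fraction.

r = -1/5

Choose coordinates T = (0, 0), N = (1, 0), P = (0, 1).
1. M is the centroid of triangle TPN ⇒ M = (1/3, 1/3)
2. With NB:BM = r, write λ = r/(r+1) so B = N + λ·(M−N); B is affine-linear in λ
3. H is the midpoint of BT ⇒ H is an affine combination of earlier points and hence also affine-linear in λ
Every point depending on B is an affine combination of B and λ-independent points, so each such coordinate is linear in λ; the λ² term in each signed area is a multiple of (M−N)×(M−N) = 0, so 2·[HPN] and 2·[TMN] are each linear in λ. Evaluating at λ=0 and λ=1:
  2·[HPN] = -1/6·λ − 1/2,   2·[TMN] = -1/3
So [HPN]:[TMN] = (-1/6·λ − 1/2) / (-1/3). Setting this equal to 11/8:
  -1/6·λ − 1/2 = 11/8·(-1/3)  ⇒  λ = -1/4
Then r = λ/(1−λ) = (-1/4)/(5/4) = -1/5. Check: with r = -1/5, B = (7/6, -1/12) and [HPN]:[TMN] = 11/8 as required.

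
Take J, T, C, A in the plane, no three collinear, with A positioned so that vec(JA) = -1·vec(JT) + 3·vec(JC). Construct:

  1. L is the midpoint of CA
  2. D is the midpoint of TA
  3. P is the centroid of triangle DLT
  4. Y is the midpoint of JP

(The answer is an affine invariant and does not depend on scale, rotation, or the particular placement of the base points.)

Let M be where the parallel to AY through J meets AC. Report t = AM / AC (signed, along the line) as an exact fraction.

Choose coordinates J = (0, 0), T = (1, 0), C = (0, 1), A = (-1, 3).
1. L is the midpoint of CA ⇒ L = (-1/2, 2)
2. D is the midpoint of TA ⇒ D = (0, 3/2)
3. P is the centroid of triangle DLT ⇒ P = (1/6, 7/6)
4. Y is the midpoint of JP ⇒ Y = (1/12, 7/12)
through J parallel to AY: direction (13/12, -29/12); meets AC at M = (-13/3, 29/3)
M = A + t·(C−A) with t = -10/3

t = -10/3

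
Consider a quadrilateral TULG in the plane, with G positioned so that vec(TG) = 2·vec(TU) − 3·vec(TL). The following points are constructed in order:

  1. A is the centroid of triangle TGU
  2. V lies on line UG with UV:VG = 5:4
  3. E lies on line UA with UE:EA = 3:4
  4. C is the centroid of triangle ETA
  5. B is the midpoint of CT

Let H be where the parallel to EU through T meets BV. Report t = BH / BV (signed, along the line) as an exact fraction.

t = -3/11

Assign T = (0, 0), U = (1, 0), L = (0, 1), G = (2, -3) — the answer is frame-independent, so this choice is without loss of generality.
1. A is the centroid of triangle TGU ⇒ A = (1, -1)
2. V lies on line UG with UV:VG = 5:4 ⇒ V = (14/9, -5/3)
3. E lies on line UA with UE:EA = 3:4 ⇒ E = (1, -3/7)
4. C is the centroid of triangle ETA ⇒ C = (2/3, -10/21)
5. B is the midpoint of CT ⇒ B = (1/3, -5/21)
through T parallel to EU: direction (0, 3/7); meets BV at H = (0, 5/33)
H = B + t·(V−B) with t = -3/11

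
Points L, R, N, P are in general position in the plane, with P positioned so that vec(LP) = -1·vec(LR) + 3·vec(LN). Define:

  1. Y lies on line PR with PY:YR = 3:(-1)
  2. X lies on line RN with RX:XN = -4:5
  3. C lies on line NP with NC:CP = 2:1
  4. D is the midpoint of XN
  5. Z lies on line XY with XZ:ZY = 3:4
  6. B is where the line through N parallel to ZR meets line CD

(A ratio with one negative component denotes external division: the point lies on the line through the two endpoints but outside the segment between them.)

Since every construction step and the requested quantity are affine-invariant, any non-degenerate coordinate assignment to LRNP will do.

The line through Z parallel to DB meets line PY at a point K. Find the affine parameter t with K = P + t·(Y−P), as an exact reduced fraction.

Assign L = (0, 0), R = (1, 0), N = (0, 1), P = (-1, 3) — the answer is frame-independent, so this choice is without loss of generality.
1. Y lies on line PR with PY:YR = 3:(-1) ⇒ Y = (2, -3/2)
2. X lies on line RN with RX:XN = -4:5 ⇒ X = (5, -4)
3. C lies on line NP with NC:CP = 2:1 ⇒ C = (-2/3, 7/3)
4. D is the midpoint of XN ⇒ D = (5/2, -3/2)
5. Z lies on line XY with XZ:ZY = 3:4 ⇒ Z = (26/7, -41/14)
6. B is where the line through N parallel to ZR meets line CD ⇒ B = (4, -63/19)
through Z parallel to DB: direction (3/2, -69/38); meets PY at K = (-18/77, 285/154)
K = P + t·(Y−P) with t = 59/231

t = 59/231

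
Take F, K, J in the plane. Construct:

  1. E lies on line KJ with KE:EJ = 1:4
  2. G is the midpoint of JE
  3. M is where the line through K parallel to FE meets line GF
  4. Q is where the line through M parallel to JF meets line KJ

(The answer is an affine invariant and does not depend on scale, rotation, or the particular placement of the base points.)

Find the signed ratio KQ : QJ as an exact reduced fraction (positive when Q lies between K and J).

Assign F = (0, 0), K = (1, 0), J = (0, 1) — the answer is frame-independent, so this choice is without loss of generality.
1. E lies on line KJ with KE:EJ = 1:4 ⇒ E = (4/5, 1/5)
2. G is the midpoint of JE ⇒ G = (2/5, 3/5)
3. M is where the line through K parallel to FE meets line GF ⇒ M = (-1/5, -3/10)
4. Q is where the line through M parallel to JF meets line KJ ⇒ Q = (-1/5, 6/5)
Q = K + t·(J−K) with t = 6/5, so KQ:QJ = t:(1−t) = 6/5:-1/5

KQ:QJ = -6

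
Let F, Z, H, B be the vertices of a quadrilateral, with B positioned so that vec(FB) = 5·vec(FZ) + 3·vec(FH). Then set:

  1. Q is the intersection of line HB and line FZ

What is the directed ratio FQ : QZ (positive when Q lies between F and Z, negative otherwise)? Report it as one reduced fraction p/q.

Set F = (0, 0), Z = (1, 0), H = (0, 1), B = (5, 3); any affine frame gives the same invariant.
1. Q is the intersection of line HB and line FZ ⇒ Q = (-5/2, 0)
Q = F + t·(Z−F) with t = -5/2, so FQ:QZ = t:(1−t) = -5/2:7/2

FQ:QZ = -5/7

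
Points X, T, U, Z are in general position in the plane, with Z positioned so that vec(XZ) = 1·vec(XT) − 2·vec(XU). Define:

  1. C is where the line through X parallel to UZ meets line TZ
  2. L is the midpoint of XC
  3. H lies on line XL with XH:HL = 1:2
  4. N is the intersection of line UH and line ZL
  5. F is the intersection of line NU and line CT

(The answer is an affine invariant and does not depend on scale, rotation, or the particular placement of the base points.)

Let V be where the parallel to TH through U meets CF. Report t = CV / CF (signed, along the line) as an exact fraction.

t = -23/25

Assign X = (0, 0), T = (1, 0), U = (0, 1), Z = (1, -2) — the answer is frame-independent, so this choice is without loss of generality.
1. C is where the line through X parallel to UZ meets line TZ ⇒ C = (1, -3)
2. L is the midpoint of XC ⇒ L = (1/2, -3/2)
3. H lies on line XL with XH:HL = 1:2 ⇒ H = (1/6, -1/2)
4. N is the intersection of line UH and line ZL ⇒ N = (1/4, -5/4)
5. F is the intersection of line NU and line CT ⇒ F = (1, -8)
through U parallel to TH: direction (-5/6, -1/2); meets CF at V = (1, 8/5)
V = C + t·(F−C) with t = -23/25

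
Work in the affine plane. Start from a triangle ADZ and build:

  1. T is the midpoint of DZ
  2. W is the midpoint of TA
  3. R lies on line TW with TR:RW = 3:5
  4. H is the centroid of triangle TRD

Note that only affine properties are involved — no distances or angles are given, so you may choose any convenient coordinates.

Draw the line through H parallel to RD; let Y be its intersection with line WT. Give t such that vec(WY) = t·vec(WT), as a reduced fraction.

t = 3/4

Choose coordinates A = (0, 0), D = (1, 0), Z = (0, 1).
1. T is the midpoint of DZ ⇒ T = (1/2, 1/2)
2. W is the midpoint of TA ⇒ W = (1/4, 1/4)
3. R lies on line TW with TR:RW = 3:5 ⇒ R = (13/32, 13/32)
4. H is the centroid of triangle TRD ⇒ H = (61/96, 29/96)
through H parallel to RD: direction (19/32, -13/32); meets WT at Y = (7/16, 7/16)
Y = W + t·(T−W) with t = 3/4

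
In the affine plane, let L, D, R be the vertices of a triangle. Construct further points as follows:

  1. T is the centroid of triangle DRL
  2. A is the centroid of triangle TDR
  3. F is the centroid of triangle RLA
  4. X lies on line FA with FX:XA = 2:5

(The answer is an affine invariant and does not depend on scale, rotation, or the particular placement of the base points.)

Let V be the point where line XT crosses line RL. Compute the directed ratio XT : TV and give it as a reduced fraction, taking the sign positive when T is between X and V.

XT:TV = -19/63

Work in coordinates with L = (0, 0), D = (1, 0), R = (0, 1).
1. T is the centroid of triangle DRL ⇒ T = (1/3, 1/3)
2. A is the centroid of triangle TDR ⇒ A = (4/9, 4/9)
3. F is the centroid of triangle RLA ⇒ F = (4/27, 13/27)
4. X lies on line FA with FX:XA = 2:5 ⇒ X = (44/189, 89/189)
line XT meets RL at V = (0, 15/19)
T = X + t·(V−X) with t = -19/44, so XT:TV = -19/44:63/44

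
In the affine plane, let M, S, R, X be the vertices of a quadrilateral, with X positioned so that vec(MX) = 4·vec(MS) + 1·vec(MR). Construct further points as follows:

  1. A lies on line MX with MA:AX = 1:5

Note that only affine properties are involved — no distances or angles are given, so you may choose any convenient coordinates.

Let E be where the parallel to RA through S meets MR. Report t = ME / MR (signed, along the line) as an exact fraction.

t = 5/4

Work in coordinates with M = (0, 0), S = (1, 0), R = (0, 1), X = (4, 1).
1. A lies on line MX with MA:AX = 1:5 ⇒ A = (2/3, 1/6)
through S parallel to RA: direction (2/3, -5/6); meets MR at E = (0, 5/4)
E = M + t·(R−M) with t = 5/4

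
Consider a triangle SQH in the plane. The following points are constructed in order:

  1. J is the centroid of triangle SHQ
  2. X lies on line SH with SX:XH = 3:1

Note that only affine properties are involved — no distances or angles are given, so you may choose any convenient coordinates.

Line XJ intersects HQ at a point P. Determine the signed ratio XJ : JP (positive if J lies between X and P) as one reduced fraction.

Choose coordinates S = (0, 0), Q = (1, 0), H = (0, 1).
1. J is the centroid of triangle SHQ ⇒ J = (1/3, 1/3)
2. X lies on line SH with SX:XH = 3:1 ⇒ X = (0, 3/4)
line XJ meets HQ at P = (-1, 2)
J = X + t·(P−X) with t = -1/3, so XJ:JP = -1/3:4/3

XJ:JP = -1/4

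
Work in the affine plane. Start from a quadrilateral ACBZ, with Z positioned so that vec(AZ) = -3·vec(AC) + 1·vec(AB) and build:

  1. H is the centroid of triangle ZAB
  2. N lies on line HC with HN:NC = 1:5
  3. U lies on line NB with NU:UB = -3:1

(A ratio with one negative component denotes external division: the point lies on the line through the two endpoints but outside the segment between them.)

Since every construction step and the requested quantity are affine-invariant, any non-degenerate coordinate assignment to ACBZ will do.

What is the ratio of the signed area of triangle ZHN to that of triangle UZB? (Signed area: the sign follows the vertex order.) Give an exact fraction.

[ZHN]:[UZB] = -1/6

Choose coordinates A = (0, 0), C = (1, 0), B = (0, 1), Z = (-3, 1).
1. H is the centroid of triangle ZAB ⇒ H = (-1, 2/3)
2. N lies on line HC with HN:NC = 1:5 ⇒ N = (-2/3, 5/9)
3. U lies on line NB with NU:UB = -3:1 ⇒ U = (1/3, 11/9)
2·[ZHN] = -1/9, 2·[UZB] = 2/3
[ZHN]:[UZB] = -1/9:2/3 = -1/6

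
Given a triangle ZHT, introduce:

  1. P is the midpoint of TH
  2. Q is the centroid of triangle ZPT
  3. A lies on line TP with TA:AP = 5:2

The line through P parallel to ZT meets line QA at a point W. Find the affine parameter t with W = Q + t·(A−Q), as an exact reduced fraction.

Assign Z = (0, 0), H = (1, 0), T = (0, 1) — the answer is frame-independent, so this choice is without loss of generality.
1. P is the midpoint of TH ⇒ P = (1/2, 1/2)
2. Q is the centroid of triangle ZPT ⇒ Q = (1/6, 1/2)
3. A lies on line TP with TA:AP = 5:2 ⇒ A = (5/14, 9/14)
through P parallel to ZT: direction (0, 1); meets QA at W = (1/2, 3/4)
W = Q + t·(A−Q) with t = 7/4

t = 7/4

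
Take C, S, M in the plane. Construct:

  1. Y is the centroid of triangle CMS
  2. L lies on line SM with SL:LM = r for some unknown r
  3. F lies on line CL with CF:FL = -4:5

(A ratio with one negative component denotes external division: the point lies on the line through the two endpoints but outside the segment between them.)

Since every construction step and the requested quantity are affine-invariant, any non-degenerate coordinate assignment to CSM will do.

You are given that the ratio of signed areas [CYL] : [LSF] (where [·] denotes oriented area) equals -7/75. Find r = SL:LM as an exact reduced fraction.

r = -5/2

Choose coordinates C = (0, 0), S = (1, 0), M = (0, 1).
1. Y is the centroid of triangle CMS ⇒ Y = (1/3, 1/3)
2. With SL:LM = r, write λ = r/(r+1) so L = S + λ·(M−S); L is affine-linear in λ
3. F lies on line CL with CF:FL = -4:5 ⇒ F is an affine combination of earlier points and hence also affine-linear in λ
Every point depending on L is an affine combination of L and λ-independent points, so each such coordinate is linear in λ; the λ² term in each signed area is a multiple of (M−S)×(M−S) = 0, so 2·[CYL] and 2·[LSF] are each linear in λ. Evaluating at λ=0 and λ=1:
  2·[CYL] = 2/3·λ − 1/3,   2·[LSF] = -5·λ
So [CYL]:[LSF] = (2/3·λ − 1/3) / (-5·λ). Setting this equal to -7/75:
  2/3·λ − 1/3 = -7/75·(-5·λ)  ⇒  λ = 5/3
Then r = λ/(1−λ) = (5/3)/(-2/3) = -5/2. Check: with r = -5/2, L = (-2/3, 5/3) and [CYL]:[LSF] = -7/75 as required.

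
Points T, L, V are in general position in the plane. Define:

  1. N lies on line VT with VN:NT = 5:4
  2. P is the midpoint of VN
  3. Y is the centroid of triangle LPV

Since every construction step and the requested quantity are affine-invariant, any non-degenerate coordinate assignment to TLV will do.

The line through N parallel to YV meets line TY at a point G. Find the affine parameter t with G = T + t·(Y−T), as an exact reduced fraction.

t = 4/9

Work in coordinates with T = (0, 0), L = (1, 0), V = (0, 1).
1. N lies on line VT with VN:NT = 5:4 ⇒ N = (0, 4/9)
2. P is the midpoint of VN ⇒ P = (0, 13/18)
3. Y is the centroid of triangle LPV ⇒ Y = (1/3, 31/54)
through N parallel to YV: direction (-1/3, 23/54); meets TY at G = (4/27, 62/243)
G = T + t·(Y−T) with t = 4/9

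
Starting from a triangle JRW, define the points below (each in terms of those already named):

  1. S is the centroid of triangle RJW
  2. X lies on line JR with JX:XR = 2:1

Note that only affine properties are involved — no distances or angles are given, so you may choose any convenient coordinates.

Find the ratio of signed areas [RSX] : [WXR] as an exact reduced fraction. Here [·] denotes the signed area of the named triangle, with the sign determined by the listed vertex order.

[RSX]:[WXR] = 1/3

Work in coordinates with J = (0, 0), R = (1, 0), W = (0, 1).
1. S is the centroid of triangle RJW ⇒ S = (1/3, 1/3)
2. X lies on line JR with JX:XR = 2:1 ⇒ X = (2/3, 0)
2·[RSX] = 1/9, 2·[WXR] = 1/3
[RSX]:[WXR] = 1/9:1/3 = 1/3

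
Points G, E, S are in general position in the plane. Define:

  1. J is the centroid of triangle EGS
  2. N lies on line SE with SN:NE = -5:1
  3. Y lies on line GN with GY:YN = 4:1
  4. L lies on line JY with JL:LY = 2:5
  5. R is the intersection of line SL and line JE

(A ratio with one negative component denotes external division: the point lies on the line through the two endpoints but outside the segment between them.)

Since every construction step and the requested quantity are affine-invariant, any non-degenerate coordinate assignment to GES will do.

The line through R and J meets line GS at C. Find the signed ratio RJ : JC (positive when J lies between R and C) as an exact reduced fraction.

RJ:JC = 16/39

Assign G = (0, 0), E = (1, 0), S = (0, 1) — the answer is frame-independent, so this choice is without loss of generality.
1. J is the centroid of triangle EGS ⇒ J = (1/3, 1/3)
2. N lies on line SE with SN:NE = -5:1 ⇒ N = (5/4, -1/4)
3. Y lies on line GN with GY:YN = 4:1 ⇒ Y = (1, -1/5)
4. L lies on line JY with JL:LY = 2:5 ⇒ L = (11/21, 19/105)
5. R is the intersection of line SL and line JE ⇒ R = (55/117, 31/117)
line RJ meets GS at C = (0, 1/2)
J = R + t·(C−R) with t = 16/55, so RJ:JC = 16/55:39/55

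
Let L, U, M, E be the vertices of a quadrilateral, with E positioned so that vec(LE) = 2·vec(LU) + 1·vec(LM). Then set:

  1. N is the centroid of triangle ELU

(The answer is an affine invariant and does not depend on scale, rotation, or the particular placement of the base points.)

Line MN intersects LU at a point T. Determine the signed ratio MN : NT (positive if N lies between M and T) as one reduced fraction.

MN:NT = 2

Choose coordinates L = (0, 0), U = (1, 0), M = (0, 1), E = (2, 1).
1. N is the centroid of triangle ELU ⇒ N = (1, 1/3)
line MN meets LU at T = (3/2, 0)
N = M + t·(T−M) with t = 2/3, so MN:NT = 2/3:1/3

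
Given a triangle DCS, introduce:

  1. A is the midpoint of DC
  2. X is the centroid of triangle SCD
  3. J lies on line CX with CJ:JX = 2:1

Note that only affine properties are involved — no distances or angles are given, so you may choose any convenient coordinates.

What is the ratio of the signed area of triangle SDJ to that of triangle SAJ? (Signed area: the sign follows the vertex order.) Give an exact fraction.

Work in coordinates with D = (0, 0), C = (1, 0), S = (0, 1).
1. A is the midpoint of DC ⇒ A = (1/2, 0)
2. X is the centroid of triangle SCD ⇒ X = (1/3, 1/3)
3. J lies on line CX with CJ:JX = 2:1 ⇒ J = (5/9, 2/9)
2·[SDJ] = 5/9, 2·[SAJ] = 1/6
[SDJ]:[SAJ] = 5/9:1/6 = 10/3

[SDJ]:[SAJ] = 10/3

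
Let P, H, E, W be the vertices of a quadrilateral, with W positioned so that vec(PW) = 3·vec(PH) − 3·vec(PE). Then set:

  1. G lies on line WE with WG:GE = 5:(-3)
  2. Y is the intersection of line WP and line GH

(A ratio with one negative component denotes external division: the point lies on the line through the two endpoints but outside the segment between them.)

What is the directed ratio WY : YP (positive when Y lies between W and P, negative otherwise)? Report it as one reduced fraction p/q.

WY:YP = -5/14

Assign P = (0, 0), H = (1, 0), E = (0, 1), W = (3, -3) — the answer is frame-independent, so this choice is without loss of generality.
1. G lies on line WE with WG:GE = 5:(-3) ⇒ G = (-9/2, 7)
2. Y is the intersection of line WP and line GH ⇒ Y = (14/3, -14/3)
Y = W + t·(P−W) with t = -5/9, so WY:YP = t:(1−t) = -5/9:14/9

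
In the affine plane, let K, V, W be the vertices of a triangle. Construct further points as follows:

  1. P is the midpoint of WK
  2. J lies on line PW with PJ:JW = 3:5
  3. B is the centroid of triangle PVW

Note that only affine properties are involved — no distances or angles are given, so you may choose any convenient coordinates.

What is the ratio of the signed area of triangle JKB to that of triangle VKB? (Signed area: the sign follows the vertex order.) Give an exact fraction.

Set K = (0, 0), V = (1, 0), W = (0, 1); any affine frame gives the same invariant.
1. P is the midpoint of WK ⇒ P = (0, 1/2)
2. J lies on line PW with PJ:JW = 3:5 ⇒ J = (0, 11/16)
3. B is the centroid of triangle PVW ⇒ B = (1/3, 1/2)
2·[JKB] = 11/48, 2·[VKB] = -1/2
[JKB]:[VKB] = 11/48:-1/2 = -11/24

[JKB]:[VKB] = -11/24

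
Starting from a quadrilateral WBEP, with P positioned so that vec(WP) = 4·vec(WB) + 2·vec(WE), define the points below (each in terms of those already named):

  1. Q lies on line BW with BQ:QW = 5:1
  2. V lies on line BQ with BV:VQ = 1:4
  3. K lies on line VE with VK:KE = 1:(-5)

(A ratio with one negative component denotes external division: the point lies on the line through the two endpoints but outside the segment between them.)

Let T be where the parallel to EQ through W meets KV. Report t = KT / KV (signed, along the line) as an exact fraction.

t = 6

Assign W = (0, 0), B = (1, 0), E = (0, 1), P = (4, 2) — the answer is frame-independent, so this choice is without loss of generality.
1. Q lies on line BW with BQ:QW = 5:1 ⇒ Q = (1/6, 0)
2. V lies on line BQ with BV:VQ = 1:4 ⇒ V = (5/6, 0)
3. K lies on line VE with VK:KE = 1:(-5) ⇒ K = (25/24, -1/4)
through W parallel to EQ: direction (1/6, -1); meets KV at T = (-5/24, 5/4)
T = K + t·(V−K) with t = 6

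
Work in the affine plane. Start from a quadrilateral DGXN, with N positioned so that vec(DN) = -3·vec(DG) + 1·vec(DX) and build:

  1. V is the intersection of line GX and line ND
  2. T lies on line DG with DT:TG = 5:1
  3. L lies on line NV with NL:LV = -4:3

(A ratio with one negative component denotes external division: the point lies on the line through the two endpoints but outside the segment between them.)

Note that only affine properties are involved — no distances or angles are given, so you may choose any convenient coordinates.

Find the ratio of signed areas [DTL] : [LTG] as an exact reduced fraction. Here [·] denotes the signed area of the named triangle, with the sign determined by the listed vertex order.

[DTL]:[LTG] = 5

Work in coordinates with D = (0, 0), G = (1, 0), X = (0, 1), N = (-3, 1).
1. V is the intersection of line GX and line ND ⇒ V = (3/2, -1/2)
2. T lies on line DG with DT:TG = 5:1 ⇒ T = (5/6, 0)
3. L lies on line NV with NL:LV = -4:3 ⇒ L = (15, -5)
2·[DTL] = -25/6, 2·[LTG] = -5/6
[DTL]:[LTG] = -25/6:-5/6 = 5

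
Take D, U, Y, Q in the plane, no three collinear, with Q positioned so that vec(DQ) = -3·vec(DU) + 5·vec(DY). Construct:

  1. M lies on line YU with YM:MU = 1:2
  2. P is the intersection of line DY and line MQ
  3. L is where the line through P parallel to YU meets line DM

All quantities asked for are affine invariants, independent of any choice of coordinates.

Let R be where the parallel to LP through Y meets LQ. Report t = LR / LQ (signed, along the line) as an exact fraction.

Work in coordinates with D = (0, 0), U = (1, 0), Y = (0, 1), Q = (-3, 5).
1. M lies on line YU with YM:MU = 1:2 ⇒ M = (1/3, 2/3)
2. P is the intersection of line DY and line MQ ⇒ P = (0, 11/10)
3. L is where the line through P parallel to YU meets line DM ⇒ L = (11/30, 11/15)
through Y parallel to LP: direction (-11/30, 11/30); meets LQ at R = (20/27, 7/27)
R = L + t·(Q−L) with t = -1/9

t = -1/9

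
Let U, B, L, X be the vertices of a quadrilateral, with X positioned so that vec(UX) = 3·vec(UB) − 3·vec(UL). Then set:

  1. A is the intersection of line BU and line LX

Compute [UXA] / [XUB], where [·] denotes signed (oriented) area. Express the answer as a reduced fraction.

[UXA]:[XUB] = -3/4

Set U = (0, 0), B = (1, 0), L = (0, 1), X = (3, -3); any affine frame gives the same invariant.
1. A is the intersection of line BU and line LX ⇒ A = (3/4, 0)
2·[UXA] = 9/4, 2·[XUB] = -3
[UXA]:[XUB] = 9/4:-3 = -3/4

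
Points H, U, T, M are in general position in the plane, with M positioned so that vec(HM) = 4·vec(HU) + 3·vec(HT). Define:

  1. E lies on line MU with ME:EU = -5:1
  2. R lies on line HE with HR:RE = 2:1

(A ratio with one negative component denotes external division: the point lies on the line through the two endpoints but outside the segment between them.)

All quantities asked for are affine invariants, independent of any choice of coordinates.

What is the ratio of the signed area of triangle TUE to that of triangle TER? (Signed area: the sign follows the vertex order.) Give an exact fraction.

Work in coordinates with H = (0, 0), U = (1, 0), T = (0, 1), M = (4, 3).
1. E lies on line MU with ME:EU = -5:1 ⇒ E = (1/4, -3/4)
2. R lies on line HE with HR:RE = 2:1 ⇒ R = (1/6, -1/2)
2·[TUE] = -3/2, 2·[TER] = -1/12
[TUE]:[TER] = -3/2:-1/12 = 18

[TUE]:[TER] = 18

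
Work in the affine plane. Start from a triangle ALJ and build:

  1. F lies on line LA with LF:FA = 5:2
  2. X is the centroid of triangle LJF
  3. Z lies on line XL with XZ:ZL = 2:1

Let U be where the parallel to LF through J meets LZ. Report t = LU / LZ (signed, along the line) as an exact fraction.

t = 9

Assign A = (0, 0), L = (1, 0), J = (0, 1) — the answer is frame-independent, so this choice is without loss of generality.
1. F lies on line LA with LF:FA = 5:2 ⇒ F = (2/7, 0)
2. X is the centroid of triangle LJF ⇒ X = (3/7, 1/3)
3. Z lies on line XL with XZ:ZL = 2:1 ⇒ Z = (17/21, 1/9)
through J parallel to LF: direction (-5/7, 0); meets LZ at U = (-5/7, 1)
U = L + t·(Z−L) with t = 9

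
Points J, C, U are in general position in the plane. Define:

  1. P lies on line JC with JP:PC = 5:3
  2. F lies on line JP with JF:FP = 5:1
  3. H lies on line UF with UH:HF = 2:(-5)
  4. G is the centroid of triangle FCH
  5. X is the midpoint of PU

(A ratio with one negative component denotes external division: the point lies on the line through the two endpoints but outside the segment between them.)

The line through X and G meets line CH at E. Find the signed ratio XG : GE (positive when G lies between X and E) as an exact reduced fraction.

Choose coordinates J = (0, 0), C = (1, 0), U = (0, 1).
1. P lies on line JC with JP:PC = 5:3 ⇒ P = (5/8, 0)
2. F lies on line JP with JF:FP = 5:1 ⇒ F = (25/48, 0)
3. H lies on line UF with UH:HF = 2:(-5) ⇒ H = (-25/72, 5/3)
4. G is the centroid of triangle FCH ⇒ G = (169/432, 5/9)
5. X is the midpoint of PU ⇒ X = (5/16, 1/2)
line XG meets CH at E = (6317/12816, 335/534)
G = X + t·(E−X) with t = 89/204, so XG:GE = 89/204:115/204

XG:GE = 89/115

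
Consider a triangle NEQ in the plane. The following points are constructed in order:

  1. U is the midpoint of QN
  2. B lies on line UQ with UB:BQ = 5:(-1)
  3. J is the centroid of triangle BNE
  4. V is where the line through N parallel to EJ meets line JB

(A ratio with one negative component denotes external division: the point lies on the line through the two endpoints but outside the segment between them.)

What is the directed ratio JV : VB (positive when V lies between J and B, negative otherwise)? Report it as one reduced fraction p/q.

JV:VB = -1/2

Choose coordinates N = (0, 0), E = (1, 0), Q = (0, 1).
1. U is the midpoint of QN ⇒ U = (0, 1/2)
2. B lies on line UQ with UB:BQ = 5:(-1) ⇒ B = (0, 9/8)
3. J is the centroid of triangle BNE ⇒ J = (1/3, 3/8)
4. V is where the line through N parallel to EJ meets line JB ⇒ V = (2/3, -3/8)
V = J + t·(B−J) with t = -1, so JV:VB = t:(1−t) = -1:2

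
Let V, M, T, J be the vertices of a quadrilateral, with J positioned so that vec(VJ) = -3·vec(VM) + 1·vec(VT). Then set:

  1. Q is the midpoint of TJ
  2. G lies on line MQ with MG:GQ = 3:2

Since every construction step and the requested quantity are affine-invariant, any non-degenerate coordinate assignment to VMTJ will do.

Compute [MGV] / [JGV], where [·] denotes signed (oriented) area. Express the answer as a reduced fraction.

[MGV]:[JGV] = -6/13

Assign V = (0, 0), M = (1, 0), T = (0, 1), J = (-3, 1) — the answer is frame-independent, so this choice is without loss of generality.
1. Q is the midpoint of TJ ⇒ Q = (-3/2, 1)
2. G lies on line MQ with MG:GQ = 3:2 ⇒ G = (-1/2, 3/5)
2·[MGV] = 3/5, 2·[JGV] = -13/10
[MGV]:[JGV] = 3/5:-13/10 = -6/13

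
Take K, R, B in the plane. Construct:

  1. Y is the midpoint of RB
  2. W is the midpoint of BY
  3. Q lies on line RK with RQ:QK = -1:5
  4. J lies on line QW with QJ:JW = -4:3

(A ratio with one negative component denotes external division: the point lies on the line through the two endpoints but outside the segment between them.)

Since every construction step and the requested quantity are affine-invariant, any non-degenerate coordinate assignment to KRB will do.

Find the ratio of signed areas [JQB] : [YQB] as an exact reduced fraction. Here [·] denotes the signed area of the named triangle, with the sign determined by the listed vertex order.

[JQB]:[YQB] = 2

Choose coordinates K = (0, 0), R = (1, 0), B = (0, 1).
1. Y is the midpoint of RB ⇒ Y = (1/2, 1/2)
2. W is the midpoint of BY ⇒ W = (1/4, 3/4)
3. Q lies on line RK with RQ:QK = -1:5 ⇒ Q = (5/4, 0)
4. J lies on line QW with QJ:JW = -4:3 ⇒ J = (-11/4, 3)
2·[JQB] = 1/4, 2·[YQB] = 1/8
[JQB]:[YQB] = 1/4:1/8 = 2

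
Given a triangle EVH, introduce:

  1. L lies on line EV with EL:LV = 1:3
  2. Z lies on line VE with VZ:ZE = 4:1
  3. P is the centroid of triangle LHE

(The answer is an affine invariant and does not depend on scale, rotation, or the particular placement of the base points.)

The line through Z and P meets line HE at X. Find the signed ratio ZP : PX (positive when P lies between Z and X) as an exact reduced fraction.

ZP:PX = 7/5

Choose coordinates E = (0, 0), V = (1, 0), H = (0, 1).
1. L lies on line EV with EL:LV = 1:3 ⇒ L = (1/4, 0)
2. Z lies on line VE with VZ:ZE = 4:1 ⇒ Z = (1/5, 0)
3. P is the centroid of triangle LHE ⇒ P = (1/12, 1/3)
line ZP meets HE at X = (0, 4/7)
P = Z + t·(X−Z) with t = 7/12, so ZP:PX = 7/12:5/12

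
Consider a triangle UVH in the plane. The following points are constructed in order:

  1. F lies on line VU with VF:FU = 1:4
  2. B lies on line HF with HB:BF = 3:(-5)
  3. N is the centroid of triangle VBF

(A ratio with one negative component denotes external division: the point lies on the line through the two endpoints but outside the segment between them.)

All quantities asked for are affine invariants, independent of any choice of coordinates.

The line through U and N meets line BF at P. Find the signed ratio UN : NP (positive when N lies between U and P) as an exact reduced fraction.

Choose coordinates U = (0, 0), V = (1, 0), H = (0, 1).
1. F lies on line VU with VF:FU = 1:4 ⇒ F = (4/5, 0)
2. B lies on line HF with HB:BF = 3:(-5) ⇒ B = (-6/5, 5/2)
3. N is the centroid of triangle VBF ⇒ N = (1/5, 5/6)
line UN meets BF at P = (12/65, 10/13)
N = U + t·(P−U) with t = 13/12, so UN:NP = 13/12:-1/12

UN:NP = -13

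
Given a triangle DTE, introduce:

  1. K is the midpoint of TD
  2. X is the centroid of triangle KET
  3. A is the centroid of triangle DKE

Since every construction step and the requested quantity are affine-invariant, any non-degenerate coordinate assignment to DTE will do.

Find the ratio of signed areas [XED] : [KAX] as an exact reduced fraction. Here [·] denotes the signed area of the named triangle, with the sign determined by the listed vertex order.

Work in coordinates with D = (0, 0), T = (1, 0), E = (0, 1).
1. K is the midpoint of TD ⇒ K = (1/2, 0)
2. X is the centroid of triangle KET ⇒ X = (1/2, 1/3)
3. A is the centroid of triangle DKE ⇒ A = (1/6, 1/3)
2·[XED] = 1/2, 2·[KAX] = -1/9
[XED]:[KAX] = 1/2:-1/9 = -9/2

[XED]:[KAX] = -9/2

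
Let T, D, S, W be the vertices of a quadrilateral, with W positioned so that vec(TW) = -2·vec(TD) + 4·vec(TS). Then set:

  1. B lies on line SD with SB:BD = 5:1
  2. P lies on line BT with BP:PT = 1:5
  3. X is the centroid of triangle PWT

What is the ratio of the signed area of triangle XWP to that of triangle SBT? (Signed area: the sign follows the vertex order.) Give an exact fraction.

[XWP]:[SBT] = 11/9

Assign T = (0, 0), D = (1, 0), S = (0, 1), W = (-2, 4) — the answer is frame-independent, so this choice is without loss of generality.
1. B lies on line SD with SB:BD = 5:1 ⇒ B = (5/6, 1/6)
2. P lies on line BT with BP:PT = 1:5 ⇒ P = (25/36, 5/36)
3. X is the centroid of triangle PWT ⇒ X = (-47/108, 149/108)
2·[XWP] = -55/54, 2·[SBT] = -5/6
[XWP]:[SBT] = -55/54:-5/6 = 11/9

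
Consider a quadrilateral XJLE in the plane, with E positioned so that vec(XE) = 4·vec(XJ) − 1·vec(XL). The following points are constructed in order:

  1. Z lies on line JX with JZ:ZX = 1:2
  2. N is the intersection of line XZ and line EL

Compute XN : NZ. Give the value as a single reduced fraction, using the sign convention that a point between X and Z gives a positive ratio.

Work in coordinates with X = (0, 0), J = (1, 0), L = (0, 1), E = (4, -1).
1. Z lies on line JX with JZ:ZX = 1:2 ⇒ Z = (2/3, 0)
2. N is the intersection of line XZ and line EL ⇒ N = (2, 0)
N = X + t·(Z−X) with t = 3, so XN:NZ = t:(1−t) = 3:-2

XN:NZ = -3/2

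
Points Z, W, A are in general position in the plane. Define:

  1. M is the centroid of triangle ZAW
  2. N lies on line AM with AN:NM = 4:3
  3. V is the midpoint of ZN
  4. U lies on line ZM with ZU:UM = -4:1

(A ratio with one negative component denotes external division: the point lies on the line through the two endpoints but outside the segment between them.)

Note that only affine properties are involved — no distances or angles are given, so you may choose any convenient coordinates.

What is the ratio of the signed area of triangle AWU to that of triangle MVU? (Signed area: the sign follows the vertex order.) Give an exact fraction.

Work in coordinates with Z = (0, 0), W = (1, 0), A = (0, 1).
1. M is the centroid of triangle ZAW ⇒ M = (1/3, 1/3)
2. N lies on line AM with AN:NM = 4:3 ⇒ N = (4/21, 13/21)
3. V is the midpoint of ZN ⇒ V = (2/21, 13/42)
4. U lies on line ZM with ZU:UM = -4:1 ⇒ U = (4/9, 4/9)
2·[AWU] = -1/9, 2·[MVU] = -1/42
[AWU]:[MVU] = -1/9:-1/42 = 14/3

[AWU]:[MVU] = 14/3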